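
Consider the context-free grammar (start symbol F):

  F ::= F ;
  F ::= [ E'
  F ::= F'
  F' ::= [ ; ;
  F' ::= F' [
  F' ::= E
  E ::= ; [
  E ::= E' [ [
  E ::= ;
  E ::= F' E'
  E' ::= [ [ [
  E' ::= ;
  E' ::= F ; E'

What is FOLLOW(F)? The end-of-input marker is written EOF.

{ EOF, ; }

F is the start symbol, so EOF ∈ FOLLOW(F).
In F ::= F ;: add FIRST(;) = { ; }.
In E' ::= F ; E': add FIRST(; E') = { ; }.
Union: FOLLOW(F) = { EOF, ; }.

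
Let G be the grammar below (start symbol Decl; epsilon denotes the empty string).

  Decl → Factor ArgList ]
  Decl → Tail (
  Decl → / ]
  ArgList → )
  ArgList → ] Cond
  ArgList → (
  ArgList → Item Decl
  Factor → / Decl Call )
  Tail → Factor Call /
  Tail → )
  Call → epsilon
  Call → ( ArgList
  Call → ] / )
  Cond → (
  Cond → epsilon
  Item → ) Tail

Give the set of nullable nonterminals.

{ Call, Cond }

Directly nullable (have an epsilon-production): Call, Cond.
No other nonterminal has a production whose RHS symbols are all nullable.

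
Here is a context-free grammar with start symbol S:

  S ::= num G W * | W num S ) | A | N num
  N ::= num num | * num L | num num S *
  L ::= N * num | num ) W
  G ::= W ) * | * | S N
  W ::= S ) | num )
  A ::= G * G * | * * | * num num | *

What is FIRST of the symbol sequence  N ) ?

Add FIRST(N) = { *, num }; N is not nullable, stop.

{ *, num }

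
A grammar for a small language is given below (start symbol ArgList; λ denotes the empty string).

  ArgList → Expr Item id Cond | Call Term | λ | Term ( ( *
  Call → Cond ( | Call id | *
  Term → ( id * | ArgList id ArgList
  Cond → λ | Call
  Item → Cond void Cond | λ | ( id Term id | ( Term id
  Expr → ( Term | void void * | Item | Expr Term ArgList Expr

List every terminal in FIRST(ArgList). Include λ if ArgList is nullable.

From ArgList → Expr Item id Cond: Expr, Item nullable, take FIRST(Expr) ∪ FIRST(Item) ∪ {id} = { (, *, id, void }.
From ArgList → Call Term: add FIRST(Call) = { (, * }.
ArgList → λ contributes λ.
From ArgList → Term ( ( *: add FIRST(Term) = { (, *, id, void }.
Union: FIRST(ArgList) = { (, *, id, void, λ }.

{ (, *, id, void, λ }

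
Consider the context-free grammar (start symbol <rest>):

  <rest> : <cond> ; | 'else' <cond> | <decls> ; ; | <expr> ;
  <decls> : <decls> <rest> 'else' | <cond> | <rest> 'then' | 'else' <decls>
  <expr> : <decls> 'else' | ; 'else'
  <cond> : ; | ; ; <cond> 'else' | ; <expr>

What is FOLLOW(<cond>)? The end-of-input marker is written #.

{ #, 'else', 'then', ; }

In <rest> : <cond> ;: add FIRST(;) = { ; }.
In <rest> : 'else' <cond>: <cond> is at the end, add FOLLOW(<rest>) = { #, 'else', 'then' }.
In <decls> : <cond>: <cond> is at the end, add FOLLOW(<decls>) = { 'else', ; }.
In <cond> : ; ; <cond> 'else': add FIRST('else') = { 'else' }.
Union: FOLLOW(<cond>) = { #, 'else', 'then', ; }.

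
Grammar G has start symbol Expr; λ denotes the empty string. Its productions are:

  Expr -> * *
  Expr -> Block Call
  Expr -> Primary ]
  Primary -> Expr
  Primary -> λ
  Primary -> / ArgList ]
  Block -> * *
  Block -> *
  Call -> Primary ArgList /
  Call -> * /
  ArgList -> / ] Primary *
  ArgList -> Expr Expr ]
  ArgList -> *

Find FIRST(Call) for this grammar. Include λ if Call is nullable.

From Call -> Primary ArgList /: Primary nullable, take FIRST(Primary) ∪ FIRST(ArgList) = { *, /, ] }.
Call -> * / contributes {*}.
Union: FIRST(Call) = { *, /, ] }.

{ *, /, ] }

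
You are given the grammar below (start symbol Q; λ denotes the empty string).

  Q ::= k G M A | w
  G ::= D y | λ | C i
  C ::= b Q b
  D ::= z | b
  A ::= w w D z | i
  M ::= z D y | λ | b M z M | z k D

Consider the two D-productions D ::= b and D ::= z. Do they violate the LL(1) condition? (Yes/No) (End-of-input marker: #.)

No

FIRST(b) = { b } and FIRST(z) = { z }.
The FIRST sets are disjoint and neither alternative is nullable — no conflict.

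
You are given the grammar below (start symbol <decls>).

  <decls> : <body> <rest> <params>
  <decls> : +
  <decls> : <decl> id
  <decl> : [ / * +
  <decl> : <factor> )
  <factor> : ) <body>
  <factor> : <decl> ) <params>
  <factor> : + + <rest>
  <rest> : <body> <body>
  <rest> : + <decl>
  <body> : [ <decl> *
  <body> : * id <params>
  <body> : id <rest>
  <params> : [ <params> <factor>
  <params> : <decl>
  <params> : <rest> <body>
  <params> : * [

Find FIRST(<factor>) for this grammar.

{ ), +, [ }

<factor> : ) <body> contributes {)}.
From <factor> : <decl> ) <params>: add FIRST(<decl>) = { ), +, [ }.
<factor> : + + <rest> contributes {+}.
Union: FIRST(<factor>) = { ), +, [ }.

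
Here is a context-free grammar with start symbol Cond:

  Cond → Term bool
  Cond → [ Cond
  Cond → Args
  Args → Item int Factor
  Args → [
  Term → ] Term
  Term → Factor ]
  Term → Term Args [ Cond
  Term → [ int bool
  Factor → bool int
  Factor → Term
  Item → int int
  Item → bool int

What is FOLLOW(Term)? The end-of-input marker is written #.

In Cond → Term bool: add FIRST(bool) = { bool }.
In Term → ] Term: Term is at the end, add FOLLOW(Term) = { #, [, ], bool, int }.
In Term → Term Args [ Cond: add FIRST(Args [ Cond) = { [, bool, int }.
In Factor → Term: Term is at the end, add FOLLOW(Factor) = { #, [, ], bool, int }.
Union: FOLLOW(Term) = { #, [, ], bool, int }.

{ #, [, ], bool, int }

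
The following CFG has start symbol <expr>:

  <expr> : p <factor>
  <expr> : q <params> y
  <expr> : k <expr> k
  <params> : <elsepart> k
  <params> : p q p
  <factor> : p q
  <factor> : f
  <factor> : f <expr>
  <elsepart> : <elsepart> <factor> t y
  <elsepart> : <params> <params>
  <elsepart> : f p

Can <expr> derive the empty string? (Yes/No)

No

No nonterminal in this grammar is nullable.
No production of <expr> has an RHS whose symbols are all nullable, so <expr> is not nullable.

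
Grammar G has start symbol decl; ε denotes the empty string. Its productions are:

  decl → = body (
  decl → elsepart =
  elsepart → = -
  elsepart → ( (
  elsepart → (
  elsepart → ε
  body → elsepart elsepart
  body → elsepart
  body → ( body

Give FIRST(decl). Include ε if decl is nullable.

{ (, = }

decl → = body ( contributes {=}.
From decl → elsepart =: elsepart nullable, take FIRST(elsepart) ∪ {=} = { (, = }.
Union: FIRST(decl) = { (, = }.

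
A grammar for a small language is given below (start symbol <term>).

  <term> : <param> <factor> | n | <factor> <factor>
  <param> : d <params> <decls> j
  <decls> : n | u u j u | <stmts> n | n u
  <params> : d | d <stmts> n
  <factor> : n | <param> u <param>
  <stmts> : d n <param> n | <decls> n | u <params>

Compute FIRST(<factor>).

{ d, n }

<factor> : n contributes {n}.
From <factor> : <param> u <param>: add FIRST(<param>) = { d }.
Union: FIRST(<factor>) = { d, n }.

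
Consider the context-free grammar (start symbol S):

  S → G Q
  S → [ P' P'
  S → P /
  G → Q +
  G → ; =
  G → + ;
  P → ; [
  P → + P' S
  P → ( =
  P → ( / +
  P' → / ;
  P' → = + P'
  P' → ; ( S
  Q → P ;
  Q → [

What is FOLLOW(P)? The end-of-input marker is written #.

{ /, ; }

In S → P /: add FIRST(/) = { / }.
In Q → P ;: add FIRST(;) = { ; }.
Union: FOLLOW(P) = { /, ; }.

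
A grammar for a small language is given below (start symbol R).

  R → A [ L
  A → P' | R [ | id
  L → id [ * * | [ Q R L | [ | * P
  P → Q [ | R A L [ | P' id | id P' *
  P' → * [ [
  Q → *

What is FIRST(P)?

From P → Q [: add FIRST(Q) = { * }.
From P → R A L [: add FIRST(R) = { *, id }.
From P → P' id: add FIRST(P') = { * }.
P → id P' * contributes {id}.
Union: FIRST(P) = { *, id }.

{ *, id }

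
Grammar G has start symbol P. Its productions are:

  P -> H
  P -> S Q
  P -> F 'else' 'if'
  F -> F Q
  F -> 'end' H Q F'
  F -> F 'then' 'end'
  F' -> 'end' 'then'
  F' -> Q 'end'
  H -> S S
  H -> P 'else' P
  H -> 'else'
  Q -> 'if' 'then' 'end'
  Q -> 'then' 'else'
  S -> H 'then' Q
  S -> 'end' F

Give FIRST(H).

{ 'else', 'end' }

From H -> S S: add FIRST(S) = { 'else', 'end' }.
From H -> P 'else' P: add FIRST(P) = { 'else', 'end' }.
H -> 'else' contributes {'else'}.
Union: FIRST(H) = { 'else', 'end' }.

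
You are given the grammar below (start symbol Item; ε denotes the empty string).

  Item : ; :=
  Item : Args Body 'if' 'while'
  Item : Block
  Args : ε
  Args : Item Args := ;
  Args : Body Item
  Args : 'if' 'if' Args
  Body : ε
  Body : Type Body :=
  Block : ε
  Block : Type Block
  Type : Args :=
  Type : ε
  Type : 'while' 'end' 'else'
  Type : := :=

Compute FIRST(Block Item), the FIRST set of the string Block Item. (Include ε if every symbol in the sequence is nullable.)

Add FIRST(Block)\{ε} = { 'if', 'while', :=, ; }; Block is nullable, continue.
Add FIRST(Item)\{ε} = { 'if', 'while', :=, ; }; Item is nullable, continue.
Every symbol is nullable, so include ε.

{ 'if', 'while', :=, ;, ε }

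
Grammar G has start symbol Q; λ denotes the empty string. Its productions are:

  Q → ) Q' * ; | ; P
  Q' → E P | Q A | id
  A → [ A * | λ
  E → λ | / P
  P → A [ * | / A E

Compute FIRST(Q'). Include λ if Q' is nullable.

From Q' → E P: E nullable, take FIRST(E) ∪ FIRST(P) = { /, [ }.
From Q' → Q A: add FIRST(Q) = { ), ; }.
Q' → id contributes {id}.
Union: FIRST(Q') = { ), /, ;, [, id }.

{ ), /, ;, [, id }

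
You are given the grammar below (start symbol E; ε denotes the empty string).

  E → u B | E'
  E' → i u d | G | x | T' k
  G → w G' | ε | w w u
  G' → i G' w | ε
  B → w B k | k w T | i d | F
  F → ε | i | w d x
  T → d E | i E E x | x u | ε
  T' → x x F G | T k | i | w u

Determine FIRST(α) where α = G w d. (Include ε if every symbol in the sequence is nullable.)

Add FIRST(G)\{ε} = { w }; G is nullable, continue.
w is a terminal; add {w} and stop.

{ w }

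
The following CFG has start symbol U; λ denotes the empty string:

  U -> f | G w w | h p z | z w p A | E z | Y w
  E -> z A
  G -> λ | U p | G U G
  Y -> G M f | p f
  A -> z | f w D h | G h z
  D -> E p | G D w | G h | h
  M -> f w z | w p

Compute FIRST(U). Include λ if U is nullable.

{ f, h, p, w, z }

U -> f contributes {f}.
From U -> G w w: G nullable, take FIRST(G) ∪ {w} = { f, h, p, w, z }.
U -> h p z contributes {h}.
U -> z w p A contributes {z}.
From U -> E z: add FIRST(E) = { z }.
From U -> Y w: add FIRST(Y) = { f, h, p, w, z }.
Union: FIRST(U) = { f, h, p, w, z }.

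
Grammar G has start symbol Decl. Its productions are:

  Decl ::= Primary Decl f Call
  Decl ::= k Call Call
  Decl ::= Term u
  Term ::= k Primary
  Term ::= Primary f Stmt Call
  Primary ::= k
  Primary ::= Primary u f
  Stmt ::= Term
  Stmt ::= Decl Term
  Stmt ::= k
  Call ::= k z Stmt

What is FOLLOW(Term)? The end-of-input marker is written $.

In Decl ::= Term u: add FIRST(u) = { u }.
In Stmt ::= Term: Term is at the end, add FOLLOW(Stmt) = { $, f, k, u }.
In Stmt ::= Decl Term: Term is at the end, add FOLLOW(Stmt) = { $, f, k, u }.
Union: FOLLOW(Term) = { $, f, k, u }.

{ $, f, k, u }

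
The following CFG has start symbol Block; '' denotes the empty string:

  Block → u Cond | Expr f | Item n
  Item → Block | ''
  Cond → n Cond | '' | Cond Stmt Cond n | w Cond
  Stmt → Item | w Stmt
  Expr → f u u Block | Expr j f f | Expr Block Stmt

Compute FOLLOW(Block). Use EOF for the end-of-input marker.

Block is the start symbol, so EOF ∈ FOLLOW(Block).
In Item → Block: Block is at the end, add FOLLOW(Item) = { f, j, n, u, w }.
In Expr → f u u Block: Block is at the end, add FOLLOW(Expr) = { f, j, n, u }.
In Expr → Expr Block Stmt: add FIRST(Stmt)\{''} = { f, n, u, w }.
  Since Stmt is nullable, also add FOLLOW(Expr) = { f, j, n, u }.
Union: FOLLOW(Block) = { EOF, f, j, n, u, w }.

{ EOF, f, j, n, u, w }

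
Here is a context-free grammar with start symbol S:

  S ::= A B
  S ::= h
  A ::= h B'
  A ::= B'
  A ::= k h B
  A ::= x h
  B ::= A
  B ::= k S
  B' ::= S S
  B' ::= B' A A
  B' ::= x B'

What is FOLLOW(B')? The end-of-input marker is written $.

In A ::= h B': B' is at the end, add FOLLOW(A) = { $, h, k, x }.
In A ::= B': B' is at the end, add FOLLOW(A) = { $, h, k, x }.
In B' ::= B' A A: add FIRST(A A) = { h, k, x }.
In B' ::= x B': B' is at the end, add FOLLOW(B') = { $, h, k, x }.
Union: FOLLOW(B') = { $, h, k, x }.

{ $, h, k, x }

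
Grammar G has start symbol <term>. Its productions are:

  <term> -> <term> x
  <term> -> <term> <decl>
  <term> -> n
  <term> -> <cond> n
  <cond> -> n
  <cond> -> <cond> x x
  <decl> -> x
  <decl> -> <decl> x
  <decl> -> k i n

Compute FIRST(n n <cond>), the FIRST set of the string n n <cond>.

n is a terminal; add {n} and stop.

{ n }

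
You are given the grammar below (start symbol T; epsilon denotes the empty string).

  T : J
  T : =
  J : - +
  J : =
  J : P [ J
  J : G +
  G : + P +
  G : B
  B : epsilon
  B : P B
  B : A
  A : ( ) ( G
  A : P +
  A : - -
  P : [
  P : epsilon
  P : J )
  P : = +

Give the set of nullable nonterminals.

{ B, G, P }

Directly nullable (have an epsilon-production): B, P.
G : B with every symbol nullable, so G is nullable.
No other nonterminal has a production whose RHS symbols are all nullable.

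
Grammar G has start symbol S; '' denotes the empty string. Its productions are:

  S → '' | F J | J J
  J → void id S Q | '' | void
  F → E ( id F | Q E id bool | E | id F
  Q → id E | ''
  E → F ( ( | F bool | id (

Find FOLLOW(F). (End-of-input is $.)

In S → F J: add FIRST(J)\{''} = { void }.
  Since J is nullable, also add FOLLOW(S) = { $, id, void }.
In F → E ( id F: F is at the end, add FOLLOW(F) = { $, (, bool, id, void }.
In F → id F: F is at the end, add FOLLOW(F) = { $, (, bool, id, void }.
In E → F ( (: add FIRST(( () = { ( }.
In E → F bool: add FIRST(bool) = { bool }.
Union: FOLLOW(F) = { $, (, bool, id, void }.

{ $, (, bool, id, void }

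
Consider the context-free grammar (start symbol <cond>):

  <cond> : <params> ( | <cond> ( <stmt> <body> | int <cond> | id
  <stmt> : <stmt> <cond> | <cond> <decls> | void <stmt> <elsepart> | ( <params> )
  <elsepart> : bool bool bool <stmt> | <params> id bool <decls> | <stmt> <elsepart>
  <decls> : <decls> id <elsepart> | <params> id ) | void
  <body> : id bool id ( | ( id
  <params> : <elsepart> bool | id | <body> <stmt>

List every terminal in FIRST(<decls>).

{ (, bool, id, int, void }

From <decls> : <decls> id <elsepart>: add FIRST(<decls>) = { (, bool, id, int, void }.
From <decls> : <params> id ): add FIRST(<params>) = { (, bool, id, int, void }.
<decls> : void contributes {void}.
Union: FIRST(<decls>) = { (, bool, id, int, void }.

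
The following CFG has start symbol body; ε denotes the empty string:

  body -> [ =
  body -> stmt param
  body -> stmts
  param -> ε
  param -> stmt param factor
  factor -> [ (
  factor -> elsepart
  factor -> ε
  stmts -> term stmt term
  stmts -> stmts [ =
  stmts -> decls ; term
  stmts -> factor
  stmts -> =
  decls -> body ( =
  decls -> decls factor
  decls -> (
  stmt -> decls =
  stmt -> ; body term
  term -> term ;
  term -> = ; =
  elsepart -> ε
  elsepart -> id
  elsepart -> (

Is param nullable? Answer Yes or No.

Yes

param has an ε-production, so param ⇒ ε.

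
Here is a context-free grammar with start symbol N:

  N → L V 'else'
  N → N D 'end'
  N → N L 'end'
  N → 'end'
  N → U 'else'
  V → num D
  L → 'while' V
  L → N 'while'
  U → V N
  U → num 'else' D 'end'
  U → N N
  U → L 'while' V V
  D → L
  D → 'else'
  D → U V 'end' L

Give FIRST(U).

From U → V N: add FIRST(V) = { num }.
U → num 'else' D 'end' contributes {num}.
From U → N N: add FIRST(N) = { 'end', 'while', num }.
From U → L 'while' V V: add FIRST(L) = { 'end', 'while', num }.
Union: FIRST(U) = { 'end', 'while', num }.

{ 'end', 'while', num }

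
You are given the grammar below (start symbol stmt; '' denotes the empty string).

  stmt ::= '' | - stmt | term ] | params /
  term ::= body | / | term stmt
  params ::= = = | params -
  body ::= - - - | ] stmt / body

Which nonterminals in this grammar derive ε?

Directly nullable (have an ''-production): stmt.
No other nonterminal has a production whose RHS symbols are all nullable.

{ stmt }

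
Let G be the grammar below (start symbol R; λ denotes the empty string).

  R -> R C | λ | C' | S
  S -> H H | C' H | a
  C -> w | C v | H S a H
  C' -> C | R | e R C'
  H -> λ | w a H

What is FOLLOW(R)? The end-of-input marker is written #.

{ #, a, e, w }

R is the start symbol, so # ∈ FOLLOW(R).
In R -> R C: add FIRST(C) = { a, e, w }.
In C' -> R: R is at the end, add FOLLOW(C') = { #, a, e, w }.
In C' -> e R C': add FIRST(C')\{λ} = { a, e, w }.
  Since C' is nullable, also add FOLLOW(C') = { #, a, e, w }.
Union: FOLLOW(R) = { #, a, e, w }.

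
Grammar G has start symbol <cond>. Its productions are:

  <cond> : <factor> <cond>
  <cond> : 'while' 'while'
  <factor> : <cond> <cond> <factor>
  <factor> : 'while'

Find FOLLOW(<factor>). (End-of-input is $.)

In <cond> : <factor> <cond>: add FIRST(<cond>) = { 'while' }.
In <factor> : <cond> <cond> <factor>: <factor> is at the end, add FOLLOW(<factor>) = { 'while' }.
Union: FOLLOW(<factor>) = { 'while' }.

{ 'while' }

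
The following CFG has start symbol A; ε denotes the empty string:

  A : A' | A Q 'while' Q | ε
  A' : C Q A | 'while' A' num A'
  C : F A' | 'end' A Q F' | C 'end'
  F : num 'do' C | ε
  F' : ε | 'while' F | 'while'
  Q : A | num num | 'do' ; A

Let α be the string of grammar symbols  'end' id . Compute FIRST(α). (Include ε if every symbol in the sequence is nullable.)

{ 'end' }

'end' is a terminal; add {'end'} and stop.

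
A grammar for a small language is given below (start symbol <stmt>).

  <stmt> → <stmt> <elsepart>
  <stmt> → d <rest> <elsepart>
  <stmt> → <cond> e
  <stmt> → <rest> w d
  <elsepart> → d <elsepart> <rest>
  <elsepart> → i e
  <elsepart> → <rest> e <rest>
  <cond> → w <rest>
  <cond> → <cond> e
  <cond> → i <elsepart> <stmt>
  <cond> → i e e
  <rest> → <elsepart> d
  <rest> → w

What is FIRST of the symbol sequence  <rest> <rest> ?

{ d, i, w }

Add FIRST(<rest>) = { d, i, w }; <rest> is not nullable, stop.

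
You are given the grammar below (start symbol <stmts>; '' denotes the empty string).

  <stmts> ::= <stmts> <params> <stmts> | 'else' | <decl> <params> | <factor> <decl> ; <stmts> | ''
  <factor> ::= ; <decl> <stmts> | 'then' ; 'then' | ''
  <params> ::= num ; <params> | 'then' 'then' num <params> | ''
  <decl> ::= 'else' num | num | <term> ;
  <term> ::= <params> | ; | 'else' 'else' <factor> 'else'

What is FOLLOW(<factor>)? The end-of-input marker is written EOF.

In <stmts> ::= <factor> <decl> ; <stmts>: add FIRST(<decl> ; <stmts>) = { 'else', 'then', ;, num }.
In <term> ::= 'else' 'else' <factor> 'else': add FIRST('else') = { 'else' }.
Union: FOLLOW(<factor>) = { 'else', 'then', ;, num }.

{ 'else', 'then', ;, num }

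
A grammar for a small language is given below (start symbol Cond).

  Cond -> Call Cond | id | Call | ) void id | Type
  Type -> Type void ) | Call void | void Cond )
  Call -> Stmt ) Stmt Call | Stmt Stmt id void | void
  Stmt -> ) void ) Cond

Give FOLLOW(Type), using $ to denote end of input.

In Cond -> Type: Type is at the end, add FOLLOW(Cond) = { $, ), id, void }.
In Type -> Type void ): add FIRST(void )) = { void }.
Union: FOLLOW(Type) = { $, ), id, void }.

{ $, ), id, void }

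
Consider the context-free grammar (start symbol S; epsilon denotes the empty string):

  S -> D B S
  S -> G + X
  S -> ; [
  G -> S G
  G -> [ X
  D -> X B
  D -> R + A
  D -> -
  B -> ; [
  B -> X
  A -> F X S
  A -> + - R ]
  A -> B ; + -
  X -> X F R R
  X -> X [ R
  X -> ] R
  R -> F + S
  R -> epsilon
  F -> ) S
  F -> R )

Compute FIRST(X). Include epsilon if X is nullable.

From X -> X F R R: add FIRST(X) = { ] }.
From X -> X [ R: add FIRST(X) = { ] }.
X -> ] R contributes {]}.
Union: FIRST(X) = { ] }.

{ ] }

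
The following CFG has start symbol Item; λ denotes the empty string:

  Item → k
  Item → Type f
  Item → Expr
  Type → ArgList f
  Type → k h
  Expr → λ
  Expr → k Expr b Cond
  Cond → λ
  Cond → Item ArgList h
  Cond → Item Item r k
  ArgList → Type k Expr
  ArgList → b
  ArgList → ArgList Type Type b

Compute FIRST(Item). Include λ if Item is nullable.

Item → k contributes {k}.
From Item → Type f: add FIRST(Type) = { b, k }.
From Item → Expr: add FIRST(Expr) = { k, λ } (including λ since Expr is nullable).
Union: FIRST(Item) = { b, k, λ }.

{ b, k, λ }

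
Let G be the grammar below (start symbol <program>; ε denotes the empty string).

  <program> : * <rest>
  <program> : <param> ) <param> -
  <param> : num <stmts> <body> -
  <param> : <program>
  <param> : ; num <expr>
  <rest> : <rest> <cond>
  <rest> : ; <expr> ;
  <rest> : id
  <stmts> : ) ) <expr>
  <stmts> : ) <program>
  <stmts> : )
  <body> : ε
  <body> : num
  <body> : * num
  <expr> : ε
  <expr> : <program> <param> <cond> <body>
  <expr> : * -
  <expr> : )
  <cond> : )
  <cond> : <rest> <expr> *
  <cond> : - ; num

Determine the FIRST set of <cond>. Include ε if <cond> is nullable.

{ ), -, ;, id }

<cond> : ) contributes {)}.
From <cond> : <rest> <expr> *: add FIRST(<rest>) = { ;, id }.
<cond> : - ; num contributes {-}.
Union: FIRST(<cond>) = { ), -, ;, id }.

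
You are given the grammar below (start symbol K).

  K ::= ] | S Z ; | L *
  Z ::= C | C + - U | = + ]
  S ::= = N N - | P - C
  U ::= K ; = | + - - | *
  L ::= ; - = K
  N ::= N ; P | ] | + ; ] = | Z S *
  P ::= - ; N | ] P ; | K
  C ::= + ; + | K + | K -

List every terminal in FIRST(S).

{ -, ;, =, ] }

S ::= = N N - contributes {=}.
From S ::= P - C: add FIRST(P) = { -, ;, =, ] }.
Union: FIRST(S) = { -, ;, =, ] }.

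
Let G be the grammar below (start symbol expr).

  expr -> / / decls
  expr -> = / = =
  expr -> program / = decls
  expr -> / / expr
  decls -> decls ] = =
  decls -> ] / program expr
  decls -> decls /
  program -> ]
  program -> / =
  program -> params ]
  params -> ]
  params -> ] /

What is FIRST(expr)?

{ /, =, ] }

expr -> / / decls contributes {/}.
expr -> = / = = contributes {=}.
From expr -> program / = decls: add FIRST(program) = { /, ] }.
expr -> / / expr contributes {/}.
Union: FIRST(expr) = { /, =, ] }.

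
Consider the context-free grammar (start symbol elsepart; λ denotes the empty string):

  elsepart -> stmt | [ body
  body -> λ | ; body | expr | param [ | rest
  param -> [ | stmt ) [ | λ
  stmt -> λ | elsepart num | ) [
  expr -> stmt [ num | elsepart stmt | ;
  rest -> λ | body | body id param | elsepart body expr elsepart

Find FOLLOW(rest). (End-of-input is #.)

{ #, ), ;, [, id, num }

In body -> rest: rest is at the end, add FOLLOW(body) = { #, ), ;, [, id, num }.
Union: FOLLOW(rest) = { #, ), ;, [, id, num }.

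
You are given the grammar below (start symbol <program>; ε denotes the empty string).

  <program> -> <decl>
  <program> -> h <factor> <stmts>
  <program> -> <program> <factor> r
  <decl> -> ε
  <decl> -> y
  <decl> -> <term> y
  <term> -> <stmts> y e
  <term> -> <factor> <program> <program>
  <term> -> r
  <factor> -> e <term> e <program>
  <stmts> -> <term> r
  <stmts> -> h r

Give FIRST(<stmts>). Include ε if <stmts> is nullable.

From <stmts> -> <term> r: add FIRST(<term>) = { e, h, r }.
<stmts> -> h r contributes {h}.
Union: FIRST(<stmts>) = { e, h, r }.

{ e, h, r }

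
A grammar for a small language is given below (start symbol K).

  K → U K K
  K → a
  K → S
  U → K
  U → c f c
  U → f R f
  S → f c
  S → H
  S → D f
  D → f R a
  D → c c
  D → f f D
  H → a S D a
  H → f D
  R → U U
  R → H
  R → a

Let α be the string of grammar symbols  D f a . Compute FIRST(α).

{ c, f }

Add FIRST(D) = { c, f }; D is not nullable, stop.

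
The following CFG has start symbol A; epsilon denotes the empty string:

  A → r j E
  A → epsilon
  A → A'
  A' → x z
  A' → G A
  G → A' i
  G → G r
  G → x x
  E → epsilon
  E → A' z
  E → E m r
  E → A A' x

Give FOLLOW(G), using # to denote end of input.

{ #, i, r, x, z }

In A' → G A: add FIRST(A)\{epsilon} = { r, x }.
  Since A is nullable, also add FOLLOW(A') = { #, i, x, z }.
In G → G r: add FIRST(r) = { r }.
Union: FOLLOW(G) = { #, i, r, x, z }.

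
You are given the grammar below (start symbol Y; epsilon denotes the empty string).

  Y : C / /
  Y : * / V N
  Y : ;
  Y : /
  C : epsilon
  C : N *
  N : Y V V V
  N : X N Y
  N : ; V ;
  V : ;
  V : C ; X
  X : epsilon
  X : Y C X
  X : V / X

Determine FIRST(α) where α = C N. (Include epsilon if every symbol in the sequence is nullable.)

Add FIRST(C)\{epsilon} = { *, /, ; }; C is nullable, continue.
Add FIRST(N) = { *, /, ; }; N is not nullable, stop.

{ *, /, ; }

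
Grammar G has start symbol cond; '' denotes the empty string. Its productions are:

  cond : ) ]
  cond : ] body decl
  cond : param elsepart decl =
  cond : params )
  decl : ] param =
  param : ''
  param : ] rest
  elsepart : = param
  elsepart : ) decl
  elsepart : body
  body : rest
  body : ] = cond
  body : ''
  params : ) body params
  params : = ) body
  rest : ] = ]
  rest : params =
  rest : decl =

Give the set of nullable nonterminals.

{ body, elsepart, param }

Directly nullable (have an ''-production): param, body.
elsepart : body with every symbol nullable, so elsepart is nullable.
No other nonterminal has a production whose RHS symbols are all nullable.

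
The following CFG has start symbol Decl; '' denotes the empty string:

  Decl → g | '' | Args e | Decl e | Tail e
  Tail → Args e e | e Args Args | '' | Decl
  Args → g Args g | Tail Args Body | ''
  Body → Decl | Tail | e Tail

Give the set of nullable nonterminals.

Directly nullable (have an ''-production): Decl, Tail, Args.
Body → Decl with every symbol nullable, so Body is nullable.

{ Args, Body, Decl, Tail }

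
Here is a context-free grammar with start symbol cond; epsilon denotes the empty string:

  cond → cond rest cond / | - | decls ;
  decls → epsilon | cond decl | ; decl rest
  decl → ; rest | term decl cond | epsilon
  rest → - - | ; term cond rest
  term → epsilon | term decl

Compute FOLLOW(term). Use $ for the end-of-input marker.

{ -, ; }

In decl → term decl cond: add FIRST(decl cond) = { -, ; }.
In rest → ; term cond rest: add FIRST(cond rest) = { -, ; }.
In term → term decl: add FIRST(decl)\{epsilon} = { -, ; }.
  Since decl is nullable, also add FOLLOW(term) = { -, ; }.
Union: FOLLOW(term) = { -, ; }.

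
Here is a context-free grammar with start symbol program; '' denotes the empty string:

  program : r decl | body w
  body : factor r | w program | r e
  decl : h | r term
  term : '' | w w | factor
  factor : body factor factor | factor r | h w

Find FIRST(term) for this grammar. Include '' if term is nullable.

{ h, r, w, '' }

term : '' contributes ''.
term : w w contributes {w}.
From term : factor: add FIRST(factor) = { h, r, w }.
Union: FIRST(term) = { h, r, w, '' }.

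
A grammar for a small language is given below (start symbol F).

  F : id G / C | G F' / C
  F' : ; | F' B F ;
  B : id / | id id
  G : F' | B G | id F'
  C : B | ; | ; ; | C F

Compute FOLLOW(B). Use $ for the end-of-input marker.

{ $, ;, id }

In F' : F' B F ;: add FIRST(F ;) = { ;, id }.
In G : B G: add FIRST(G) = { ;, id }.
In C : B: B is at the end, add FOLLOW(C) = { $, ;, id }.
Union: FOLLOW(B) = { $, ;, id }.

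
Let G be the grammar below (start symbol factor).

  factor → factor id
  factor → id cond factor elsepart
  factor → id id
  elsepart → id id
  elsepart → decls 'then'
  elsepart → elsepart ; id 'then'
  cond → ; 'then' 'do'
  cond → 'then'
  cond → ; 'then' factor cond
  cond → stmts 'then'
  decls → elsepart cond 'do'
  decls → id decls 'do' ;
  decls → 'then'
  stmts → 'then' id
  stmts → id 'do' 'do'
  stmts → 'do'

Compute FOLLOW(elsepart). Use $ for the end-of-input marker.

In factor → id cond factor elsepart: elsepart is at the end, add FOLLOW(factor) = { $, 'do', 'then', ;, id }.
In elsepart → elsepart ; id 'then': add FIRST(; id 'then') = { ; }.
In decls → elsepart cond 'do': add FIRST(cond 'do') = { 'do', 'then', ;, id }.
Union: FOLLOW(elsepart) = { $, 'do', 'then', ;, id }.

{ $, 'do', 'then', ;, id }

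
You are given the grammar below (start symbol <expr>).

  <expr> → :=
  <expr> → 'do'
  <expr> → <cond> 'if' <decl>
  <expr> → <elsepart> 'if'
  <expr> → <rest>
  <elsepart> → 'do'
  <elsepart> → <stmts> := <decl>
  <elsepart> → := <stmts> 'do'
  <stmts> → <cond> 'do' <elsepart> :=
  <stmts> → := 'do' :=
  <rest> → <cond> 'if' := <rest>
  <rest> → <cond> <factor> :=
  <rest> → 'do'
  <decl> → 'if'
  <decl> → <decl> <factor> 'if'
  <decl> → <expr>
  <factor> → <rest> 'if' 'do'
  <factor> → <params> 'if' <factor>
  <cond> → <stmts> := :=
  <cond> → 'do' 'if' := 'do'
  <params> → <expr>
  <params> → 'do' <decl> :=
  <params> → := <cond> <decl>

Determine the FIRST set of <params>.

{ 'do', := }

From <params> → <expr>: add FIRST(<expr>) = { 'do', := }.
<params> → 'do' <decl> := contributes {'do'}.
<params> → := <cond> <decl> contributes {:=}.
Union: FIRST(<params>) = { 'do', := }.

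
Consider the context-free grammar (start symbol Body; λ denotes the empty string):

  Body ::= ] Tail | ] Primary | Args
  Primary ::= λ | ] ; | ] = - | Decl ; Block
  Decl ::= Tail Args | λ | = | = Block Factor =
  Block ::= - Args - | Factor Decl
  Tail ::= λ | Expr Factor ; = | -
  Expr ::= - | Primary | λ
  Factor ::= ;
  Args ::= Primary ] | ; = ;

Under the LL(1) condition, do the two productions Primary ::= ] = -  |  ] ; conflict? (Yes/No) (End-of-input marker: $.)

Yes

FIRST(] = -) = { ] } and FIRST(] ;) = { ] }.
Both contain ], so the two alternatives are not disjoint — LL(1) conflict.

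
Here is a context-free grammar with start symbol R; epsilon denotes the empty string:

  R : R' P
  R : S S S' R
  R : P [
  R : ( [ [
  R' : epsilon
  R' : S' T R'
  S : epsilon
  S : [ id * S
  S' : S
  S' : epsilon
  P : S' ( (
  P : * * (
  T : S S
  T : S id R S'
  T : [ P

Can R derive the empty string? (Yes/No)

Nullable nonterminals: R', S, S', T.
No production of R has an RHS whose symbols are all nullable, so R is not nullable.

No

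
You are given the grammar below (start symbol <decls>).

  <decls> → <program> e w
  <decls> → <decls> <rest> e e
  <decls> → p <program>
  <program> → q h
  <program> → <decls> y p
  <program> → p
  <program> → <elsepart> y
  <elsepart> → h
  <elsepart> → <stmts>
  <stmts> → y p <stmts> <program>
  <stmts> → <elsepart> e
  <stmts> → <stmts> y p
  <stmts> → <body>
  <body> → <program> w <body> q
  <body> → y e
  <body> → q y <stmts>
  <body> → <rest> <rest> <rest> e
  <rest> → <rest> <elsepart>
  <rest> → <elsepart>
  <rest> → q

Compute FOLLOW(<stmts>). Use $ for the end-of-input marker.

In <elsepart> → <stmts>: <stmts> is at the end, add FOLLOW(<elsepart>) = { e, h, p, q, y }.
In <stmts> → y p <stmts> <program>: add FIRST(<program>) = { h, p, q, y }.
In <stmts> → <stmts> y p: add FIRST(y p) = { y }.
In <body> → q y <stmts>: <stmts> is at the end, add FOLLOW(<body>) = { e, h, p, q, y }.
Union: FOLLOW(<stmts>) = { e, h, p, q, y }.

{ e, h, p, q, y }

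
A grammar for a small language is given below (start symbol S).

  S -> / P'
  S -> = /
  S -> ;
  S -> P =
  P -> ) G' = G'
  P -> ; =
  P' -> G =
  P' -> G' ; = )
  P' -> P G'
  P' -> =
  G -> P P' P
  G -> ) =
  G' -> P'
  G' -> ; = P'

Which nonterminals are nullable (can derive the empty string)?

No nonterminal has an empty production or an RHS whose symbols are all nullable.

{ } (none)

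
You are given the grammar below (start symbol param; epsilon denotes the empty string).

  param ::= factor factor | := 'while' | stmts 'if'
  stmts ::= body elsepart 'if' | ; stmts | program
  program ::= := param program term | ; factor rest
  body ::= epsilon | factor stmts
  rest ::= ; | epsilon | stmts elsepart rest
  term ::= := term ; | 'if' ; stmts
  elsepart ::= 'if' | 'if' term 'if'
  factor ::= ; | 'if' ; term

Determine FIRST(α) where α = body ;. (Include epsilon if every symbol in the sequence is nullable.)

Add FIRST(body)\{epsilon} = { 'if', ; }; body is nullable, continue.
; is a terminal; add {;} and stop.

{ 'if', ; }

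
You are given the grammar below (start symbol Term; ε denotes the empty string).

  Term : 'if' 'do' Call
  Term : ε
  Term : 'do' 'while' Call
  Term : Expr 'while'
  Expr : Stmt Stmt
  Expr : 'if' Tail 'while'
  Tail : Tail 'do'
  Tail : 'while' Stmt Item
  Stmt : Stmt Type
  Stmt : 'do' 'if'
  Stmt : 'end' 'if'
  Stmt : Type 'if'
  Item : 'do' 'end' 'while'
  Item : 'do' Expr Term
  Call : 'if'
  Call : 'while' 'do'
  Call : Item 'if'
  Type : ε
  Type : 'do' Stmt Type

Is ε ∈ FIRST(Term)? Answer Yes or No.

Yes

Term has an ε-production, so Term ⇒ ε.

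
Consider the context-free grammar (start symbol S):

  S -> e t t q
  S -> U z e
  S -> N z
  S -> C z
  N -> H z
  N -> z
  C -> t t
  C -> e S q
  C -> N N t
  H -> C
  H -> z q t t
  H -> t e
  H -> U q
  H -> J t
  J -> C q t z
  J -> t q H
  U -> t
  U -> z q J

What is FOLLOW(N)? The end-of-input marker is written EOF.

In S -> N z: add FIRST(z) = { z }.
In C -> N N t: add FIRST(N t) = { e, t, z }.
In C -> N N t: add FIRST(t) = { t }.
Union: FOLLOW(N) = { e, t, z }.

{ e, t, z }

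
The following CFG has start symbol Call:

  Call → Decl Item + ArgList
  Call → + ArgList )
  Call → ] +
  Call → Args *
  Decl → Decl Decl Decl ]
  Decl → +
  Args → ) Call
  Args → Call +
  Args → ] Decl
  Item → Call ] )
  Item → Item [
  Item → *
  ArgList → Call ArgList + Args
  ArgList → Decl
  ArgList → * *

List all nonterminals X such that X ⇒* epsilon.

No nonterminal has an empty production or an RHS whose symbols are all nullable.

{ } (none)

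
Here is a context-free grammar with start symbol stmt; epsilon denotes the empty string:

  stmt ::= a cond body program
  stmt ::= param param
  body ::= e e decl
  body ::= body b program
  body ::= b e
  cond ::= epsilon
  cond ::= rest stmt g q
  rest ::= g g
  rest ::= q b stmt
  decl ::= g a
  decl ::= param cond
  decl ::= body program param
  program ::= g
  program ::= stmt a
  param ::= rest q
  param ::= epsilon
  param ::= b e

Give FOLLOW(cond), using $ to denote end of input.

{ a, b, e, g, q }

In stmt ::= a cond body program: add FIRST(body program) = { b, e }.
In decl ::= param cond: cond is at the end, add FOLLOW(decl) = { a, b, g, q }.
Union: FOLLOW(cond) = { a, b, e, g, q }.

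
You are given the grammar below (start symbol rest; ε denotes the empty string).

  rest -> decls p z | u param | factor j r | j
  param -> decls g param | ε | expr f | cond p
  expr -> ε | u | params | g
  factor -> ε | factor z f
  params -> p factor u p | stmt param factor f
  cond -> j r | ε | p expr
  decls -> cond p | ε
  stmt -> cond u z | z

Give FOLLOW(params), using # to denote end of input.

{ f, p, u }

In expr -> params: params is at the end, add FOLLOW(expr) = { f, p, u }.
Union: FOLLOW(params) = { f, p, u }.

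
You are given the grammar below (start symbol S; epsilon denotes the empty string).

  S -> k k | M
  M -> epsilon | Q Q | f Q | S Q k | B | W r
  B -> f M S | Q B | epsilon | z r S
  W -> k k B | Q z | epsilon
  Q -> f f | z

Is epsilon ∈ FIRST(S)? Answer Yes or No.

Yes

S -> M and each of M is nullable, so S ⇒* epsilon.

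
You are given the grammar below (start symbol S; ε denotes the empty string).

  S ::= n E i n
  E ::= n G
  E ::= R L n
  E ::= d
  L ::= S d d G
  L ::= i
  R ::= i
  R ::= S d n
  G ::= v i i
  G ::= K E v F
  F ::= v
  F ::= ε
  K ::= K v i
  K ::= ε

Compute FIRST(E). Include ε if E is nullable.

E ::= n G contributes {n}.
From E ::= R L n: add FIRST(R) = { i, n }.
E ::= d contributes {d}.
Union: FIRST(E) = { d, i, n }.

{ d, i, n }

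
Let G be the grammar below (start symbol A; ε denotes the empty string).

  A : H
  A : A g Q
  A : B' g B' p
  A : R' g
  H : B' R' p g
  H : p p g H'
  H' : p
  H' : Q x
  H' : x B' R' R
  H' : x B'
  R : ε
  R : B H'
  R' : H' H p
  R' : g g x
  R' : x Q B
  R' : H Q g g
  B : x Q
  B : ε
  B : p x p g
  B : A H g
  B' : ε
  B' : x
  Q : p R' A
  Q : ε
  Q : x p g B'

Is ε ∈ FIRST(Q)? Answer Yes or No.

Q has an ε-production, so Q ⇒ ε.

Yes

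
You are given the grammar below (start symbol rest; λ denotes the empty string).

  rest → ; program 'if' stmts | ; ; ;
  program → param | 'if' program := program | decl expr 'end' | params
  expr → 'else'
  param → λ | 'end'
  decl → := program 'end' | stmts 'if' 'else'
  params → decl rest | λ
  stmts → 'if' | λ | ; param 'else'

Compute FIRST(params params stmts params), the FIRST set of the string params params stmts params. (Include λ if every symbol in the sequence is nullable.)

Add FIRST(params)\{λ} = { 'if', :=, ; }; params is nullable, continue.
Add FIRST(params)\{λ} = { 'if', :=, ; }; params is nullable, continue.
Add FIRST(stmts)\{λ} = { 'if', ; }; stmts is nullable, continue.
Add FIRST(params)\{λ} = { 'if', :=, ; }; params is nullable, continue.
Every symbol is nullable, so include λ.

{ 'if', :=, ;, λ }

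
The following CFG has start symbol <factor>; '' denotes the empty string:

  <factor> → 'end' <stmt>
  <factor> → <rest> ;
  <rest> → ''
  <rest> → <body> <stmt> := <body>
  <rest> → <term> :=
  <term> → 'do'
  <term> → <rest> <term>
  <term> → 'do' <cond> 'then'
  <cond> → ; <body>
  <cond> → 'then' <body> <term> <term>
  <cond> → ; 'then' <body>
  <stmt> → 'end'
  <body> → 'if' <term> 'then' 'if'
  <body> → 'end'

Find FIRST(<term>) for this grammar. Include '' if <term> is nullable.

{ 'do', 'end', 'if' }

<term> → 'do' contributes {'do'}.
From <term> → <rest> <term>: <rest> nullable, take FIRST(<rest>) ∪ FIRST(<term>) = { 'do', 'end', 'if' }.
<term> → 'do' <cond> 'then' contributes {'do'}.
Union: FIRST(<term>) = { 'do', 'end', 'if' }.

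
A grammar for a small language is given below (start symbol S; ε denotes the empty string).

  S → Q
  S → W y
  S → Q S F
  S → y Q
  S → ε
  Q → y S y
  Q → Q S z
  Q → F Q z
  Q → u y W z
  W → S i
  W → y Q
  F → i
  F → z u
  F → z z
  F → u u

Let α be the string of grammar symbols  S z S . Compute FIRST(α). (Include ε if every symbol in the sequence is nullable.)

{ i, u, y, z }

Add FIRST(S)\{ε} = { i, u, y, z }; S is nullable, continue.
z is a terminal; add {z} and stop.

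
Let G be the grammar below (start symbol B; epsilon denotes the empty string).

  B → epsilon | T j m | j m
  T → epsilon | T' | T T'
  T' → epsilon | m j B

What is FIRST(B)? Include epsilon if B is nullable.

{ j, m, epsilon }

B → epsilon contributes epsilon.
From B → T j m: T nullable, take FIRST(T) ∪ {j} = { j, m }.
B → j m contributes {j}.
Union: FIRST(B) = { j, m, epsilon }.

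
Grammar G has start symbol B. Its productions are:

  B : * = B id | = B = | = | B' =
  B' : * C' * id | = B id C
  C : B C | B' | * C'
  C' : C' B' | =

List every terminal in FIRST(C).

{ *, = }

From C : B C: add FIRST(B) = { *, = }.
From C : B': add FIRST(B') = { *, = }.
C : * C' contributes {*}.
Union: FIRST(C) = { *, = }.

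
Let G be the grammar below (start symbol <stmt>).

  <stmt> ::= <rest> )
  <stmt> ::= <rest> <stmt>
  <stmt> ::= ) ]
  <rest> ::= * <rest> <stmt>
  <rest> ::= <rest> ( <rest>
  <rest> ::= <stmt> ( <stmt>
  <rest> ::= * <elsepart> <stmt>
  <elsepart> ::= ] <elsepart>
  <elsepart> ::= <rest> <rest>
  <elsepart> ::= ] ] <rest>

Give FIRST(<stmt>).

{ ), * }

From <stmt> ::= <rest> ): add FIRST(<rest>) = { ), * }.
From <stmt> ::= <rest> <stmt>: add FIRST(<rest>) = { ), * }.
<stmt> ::= ) ] contributes {)}.
Union: FIRST(<stmt>) = { ), * }.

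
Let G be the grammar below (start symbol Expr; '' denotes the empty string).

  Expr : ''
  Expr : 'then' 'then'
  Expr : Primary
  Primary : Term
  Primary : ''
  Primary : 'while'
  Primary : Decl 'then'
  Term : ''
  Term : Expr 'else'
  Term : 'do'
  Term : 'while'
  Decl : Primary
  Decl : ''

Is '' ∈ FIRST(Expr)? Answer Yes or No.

Expr has an ''-production, so Expr ⇒ ''.

Yes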